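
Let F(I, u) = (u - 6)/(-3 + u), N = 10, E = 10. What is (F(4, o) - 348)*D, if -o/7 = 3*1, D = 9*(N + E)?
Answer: -124875/2 ≈ -62438.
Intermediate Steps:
D = 180 (D = 9*(10 + 10) = 9*20 = 180)
o = -21 ≈ -21.000
F(I, u) = (-6 + u)/(-3 + u)
(F(4, o) - 348)*D = ((-6 - 21)/(-3 - 21) - 348)*180 = (-27/(-24) - 348)*180 = (-1/24*(-27) - 348)*180 = (9/8 - 348)*180 = -2775/8*180 = -124875/2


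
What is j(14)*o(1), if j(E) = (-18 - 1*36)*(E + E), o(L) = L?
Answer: -1512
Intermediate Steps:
j(E) = -108*E (j(E) = (-18 - 36)*(2*E) = -108*E)
j(14)*o(1) = -108*14*1 = -1512*1 = -1512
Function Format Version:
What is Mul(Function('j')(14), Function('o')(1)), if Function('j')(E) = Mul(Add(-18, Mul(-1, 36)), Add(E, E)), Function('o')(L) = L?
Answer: -1512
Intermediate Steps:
Function('j')(E) = Mul(-108, E) (Function('j')(E) = Mul(Add(-18, -36), Mul(2, E)) = Mul(-54, Mul(2, E)) = Mul(-108, E))
Mul(Function('j')(14), Function('o')(1)) = Mul(Mul(-108, 14), 1) = Mul(-1512, 1) = -1512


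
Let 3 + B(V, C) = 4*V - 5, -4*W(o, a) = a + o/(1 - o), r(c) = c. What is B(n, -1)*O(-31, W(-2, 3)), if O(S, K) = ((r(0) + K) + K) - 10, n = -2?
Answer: 536/3 ≈ 178.67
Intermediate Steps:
W(o, a) = -a/4 - o/(4*(1 - o)) (W(o, a) = -(a + o/(1 - o))/4 = -a/4 - o/(4*(1 - o)))
O(S, K) = -10 + 2*K (O(S, K) = ((0 + K) + K) - 10 = (K + K) - 10 = 2*K - 10 = -10 + 2*K)
B(V, C) = -8 + 4*V (B(V, C) = -3 + (4*V - 5) = -3 + (-5 + 4*V) = -8 + 4*V)
B(n, -1)*O(-31, W(-2, 3)) = (-8 + 4*(-2))*(-10 + 2*((3 - 2 - 1*3*(-2))/(4*(-1 - 2)))) = (-8 - 8)*(-10 + 2*((¼)*(3 - 2 + 6)/(-3))) = -16*(-10 + 2*((¼)*(-⅓)*7)) = -16*(-10 + 2*(-7/12)) = -16*(-10 - 7/6) = -16*(-67/6) = 536/3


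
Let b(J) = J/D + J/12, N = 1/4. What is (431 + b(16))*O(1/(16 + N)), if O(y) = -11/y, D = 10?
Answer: -930787/12 ≈ -77566.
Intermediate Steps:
N = ¼ ≈ 0.25000
b(J) = 11*J/60 (b(J) = J/10 + J/12 = 11*J/60)
(431 + b(16))*O(1/(16 + N)) = (431 + (11/60)*16)*(-11/(1/(16 + ¼))) = (431 + 44/15)*(-11/(1/(65/4))) = 6509*(-11/4/65)/15 = 6509*(-11*65/4)/15 = (6509/15)*(-715/4) = -930787/12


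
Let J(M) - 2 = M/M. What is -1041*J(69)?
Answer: -3123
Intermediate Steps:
J(M) = 3 (J(M) = 2 + M/M = 2 + 1 = 3)
-1041*J(69) = -1041*3 = -3123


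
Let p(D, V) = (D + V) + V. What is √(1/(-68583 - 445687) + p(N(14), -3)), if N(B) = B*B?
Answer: 3*√5583332192970/514270 ≈ 13.784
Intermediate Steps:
N(B) = B²
p(D, V) = D + 2*V
√(1/(-68583 - 445687) + p(N(14), -3)) = √(1/(-68583 - 445687) + (14² + 2*(-3))) = √(1/(-514270) + (196 - 6)) = √(-1/514270 + 190) = √(97711299/514270) = 3*√5583332192970/514270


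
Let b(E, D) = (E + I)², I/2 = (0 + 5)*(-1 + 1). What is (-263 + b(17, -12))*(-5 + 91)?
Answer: 2236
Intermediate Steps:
I = 0 (I = 2*((0 + 5)*(-1 + 1)) = 2*(5*0) = 2*0 = 0)
b(E, D) = E² (b(E, D) = (E + 0)² = E²)
(-263 + b(17, -12))*(-5 + 91) = (-263 + 17²)*(-5 + 91) = (-263 + 289)*86 = 26*86 = 2236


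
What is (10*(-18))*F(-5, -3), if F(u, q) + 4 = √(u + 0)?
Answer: 720 - 180*I*√5 ≈ 720.0 - 402.49*I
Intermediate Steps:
F(u, q) = -4 + √u (F(u, q) = -4 + √(u + 0) = -4 + √u)
(10*(-18))*F(-5, -3) = (10*(-18))*(-4 + √(-5)) = -180*(-4 + I*√5) = 720 - 180*I*√5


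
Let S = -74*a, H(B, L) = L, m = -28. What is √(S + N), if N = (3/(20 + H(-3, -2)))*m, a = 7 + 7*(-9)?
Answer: √37254/3 ≈ 64.338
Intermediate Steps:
a = -56 (a = 7 - 63 = -56)
S = 4144 (S = -74*(-56) = 4144)
N = -14/3 (N = (3/(20 - 2))*(-28) = (3/18)*(-28) = (3*(1/18))*(-28) = (⅙)*(-28) = -14/3 ≈ -4.6667)
√(S + N) = √(4144 - 14/3) = √(12418/3) = √37254/3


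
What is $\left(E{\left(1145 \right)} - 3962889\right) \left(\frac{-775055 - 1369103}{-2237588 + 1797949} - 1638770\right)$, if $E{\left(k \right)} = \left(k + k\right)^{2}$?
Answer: $- \frac{923067759823664992}{439639} \approx -2.0996 \cdot 10^{12}$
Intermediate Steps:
$E{\left(k \right)} = 4 k^{2}$ ($E{\left(k \right)} = \left(2 k\right)^{2} = 4 k^{2}$)
$\left(E{\left(1145 \right)} - 3962889\right) \left(\frac{-775055 - 1369103}{-2237588 + 1797949} - 1638770\right) = \left(4 \cdot 1145^{2} - 3962889\right) \left(\frac{-775055 - 1369103}{-2237588 + 1797949} - 1638770\right) = \left(4 \cdot 1311025 - 3962889\right) \left(- \frac{2144158}{-439639} - 1638770\right) = \left(5244100 - 3962889\right) \left(\left(-2144158\right) \left(- \frac{1}{439639}\right) - 1638770\right) = 1281211 \left(\frac{2144158}{439639} - 1638770\right) = 1281211 \left(- \frac{720465059872}{439639}\right) = - \frac{923067759823664992}{439639}$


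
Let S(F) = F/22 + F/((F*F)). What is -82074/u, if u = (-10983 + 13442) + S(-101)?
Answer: -182368428/5453675 ≈ -33.440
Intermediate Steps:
S(F) = 1/F + F/22 (S(F) = F*(1/22) + F/(F²) = F/22 + F/F² = F/22 + 1/F = 1/F + F/22)
u = 5453675/2222 (u = (-10983 + 13442) + (1/(-101) + (1/22)*(-101)) = 2459 + (-1/101 - 101/22) = 2459 - 10223/2222 = 5453675/2222 ≈ 2454.4)
-82074/u = -82074/5453675/2222 = -82074*2222/5453675 = -182368428/5453675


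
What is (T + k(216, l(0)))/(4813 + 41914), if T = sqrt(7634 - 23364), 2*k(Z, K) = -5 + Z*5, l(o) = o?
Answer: 1075/93454 + 11*I*sqrt(130)/46727 ≈ 0.011503 + 0.0026841*I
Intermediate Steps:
k(Z, K) = -5/2 + 5*Z/2 (k(Z, K) = (-5 + Z*5)/2 = (-5 + 5*Z)/2 = -5/2 + 5*Z/2)
T = 11*I*sqrt(130) (T = sqrt(-15730) = 11*I*sqrt(130) ≈ 125.42*I)
(T + k(216, l(0)))/(4813 + 41914) = (11*I*sqrt(130) + (-5/2 + (5/2)*216))/(4813 + 41914) = (11*I*sqrt(130) + (-5/2 + 540))/46727 = (11*I*sqrt(130) + 1075/2)*(1/46727) = (1075/2 + 11*I*sqrt(130))*(1/46727) = 1075/93454 + 11*I*sqrt(130)/46727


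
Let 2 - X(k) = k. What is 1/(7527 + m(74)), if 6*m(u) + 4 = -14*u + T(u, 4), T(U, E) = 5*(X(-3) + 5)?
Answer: 1/7362 ≈ 0.00013583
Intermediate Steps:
X(k) = 2 - k
T(U, E) = 50 (T(U, E) = 5*((2 - 1*(-3)) + 5) = 5*((2 + 3) + 5) = 5*(5 + 5) = 5*10 = 50)
m(u) = 23/3 - 7*u/3 (m(u) = -⅔ + (-14*u + 50)/6 = -⅔ + (50 - 14*u)/6 = -⅔ + (25/3 - 7*u/3) = 23/3 - 7*u/3)
1/(7527 + m(74)) = 1/(7527 + (23/3 - 7/3*74)) = 1/(7527 + (23/3 - 518/3)) = 1/(7527 - 165) = 1/7362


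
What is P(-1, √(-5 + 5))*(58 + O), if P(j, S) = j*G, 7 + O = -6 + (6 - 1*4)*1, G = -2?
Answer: 94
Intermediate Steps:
O = -11 (O = -7 + (-6 + (6 - 1*4)*1) = -7 + (-6 + (6 - 4)*1) = -7 + (-6 + 2*1) = -7 + (-6 + 2) = -7 - 4 = -11)
P(j, S) = -2*j (P(j, S) = j*(-2) = -2*j)
P(-1, √(-5 + 5))*(58 + O) = (-2*(-1))*(58 - 11) = 2*47 = 94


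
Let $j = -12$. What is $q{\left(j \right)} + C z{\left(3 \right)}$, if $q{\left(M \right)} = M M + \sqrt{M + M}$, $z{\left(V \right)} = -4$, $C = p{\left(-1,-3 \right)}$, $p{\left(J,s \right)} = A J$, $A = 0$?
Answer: $144 + 2 i \sqrt{6} \approx 144.0 + 4.899 i$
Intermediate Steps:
$p{\left(J,s \right)} = 0$ ($p{\left(J,s \right)} = 0 J = 0$)
$C = 0$
$q{\left(M \right)} = M^{2} + \sqrt{2} \sqrt{M}$ ($q{\left(M \right)} = M^{2} + \sqrt{2 M} = M^{2} + \sqrt{2} \sqrt{M}$)
$q{\left(j \right)} + C z{\left(3 \right)} = \left(\left(-12\right)^{2} + \sqrt{2} \sqrt{-12}\right) + 0 \left(-4\right) = \left(144 + \sqrt{2} \cdot 2 i \sqrt{3}\right) + 0 = \left(144 + 2 i \sqrt{6}\right) + 0 = 144 + 2 i \sqrt{6}$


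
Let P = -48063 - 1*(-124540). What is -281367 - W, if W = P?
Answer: -357844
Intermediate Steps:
P = 76477 (P = -48063 + 124540 = 76477)
W = 76477
-281367 - W = -281367 - 1*76477 = -281367 - 76477 = -357844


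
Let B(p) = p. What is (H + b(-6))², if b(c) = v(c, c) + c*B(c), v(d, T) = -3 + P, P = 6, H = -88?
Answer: 2401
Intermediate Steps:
v(d, T) = 3 (v(d, T) = -3 + 6 = 3)
b(c) = 3 + c² (b(c) = 3 + c*c = 3 + c²)
(H + b(-6))² = (-88 + (3 + (-6)²))² = (-88 + (3 + 36))² = (-88 + 39)² = (-49)² = 2401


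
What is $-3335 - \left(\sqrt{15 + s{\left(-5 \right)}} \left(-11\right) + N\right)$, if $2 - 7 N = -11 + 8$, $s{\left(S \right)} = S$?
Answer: $- \frac{23350}{7} + 11 \sqrt{10} \approx -3300.9$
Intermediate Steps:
$N = \frac{5}{7}$ ($N = \frac{2}{7} - \frac{-11 + 8}{7} = \frac{2}{7} - - \frac{3}{7} = \frac{2}{7} + \frac{3}{7} = \frac{5}{7} \approx 0.71429$)
$-3335 - \left(\sqrt{15 + s{\left(-5 \right)}} \left(-11\right) + N\right) = -3335 - \left(\sqrt{15 - 5} \left(-11\right) + \frac{5}{7}\right) = -3335 - \left(\sqrt{10} \left(-11\right) + \frac{5}{7}\right) = -3335 - \left(- 11 \sqrt{10} + \frac{5}{7}\right) = -3335 - \left(\frac{5}{7} - 11 \sqrt{10}\right) = - \frac{23350}{7} + 11 \sqrt{10}$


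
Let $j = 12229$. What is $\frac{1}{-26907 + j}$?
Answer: $- \frac{1}{14678} \approx -6.8129 \cdot 10^{-5}$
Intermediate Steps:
$\frac{1}{-26907 + j} = \frac{1}{-26907 + 12229} = \frac{1}{-14678} = - \frac{1}{14678}$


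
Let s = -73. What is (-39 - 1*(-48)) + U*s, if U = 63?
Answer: -4590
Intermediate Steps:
(-39 - 1*(-48)) + U*s = (-39 - 1*(-48)) + 63*(-73) = (-39 + 48) - 4599 = 9 - 4599 = -4590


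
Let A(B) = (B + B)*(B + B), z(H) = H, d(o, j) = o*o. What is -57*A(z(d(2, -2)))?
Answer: -3648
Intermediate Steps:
d(o, j) = o²
A(B) = 4*B² (A(B) = (2*B)*(2*B) = 4*B²)
-57*A(z(d(2, -2))) = -228*(2²)² = -228*4² = -228*16 = -57*64 = -3648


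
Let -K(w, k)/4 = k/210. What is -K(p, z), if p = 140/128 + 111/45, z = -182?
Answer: -52/15 ≈ -3.4667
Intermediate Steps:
p = 1709/480 (p = 140*(1/128) + 111*(1/45) = 35/32 + 37/15 = 1709/480 ≈ 3.5604)
K(w, k) = -2*k/105 (K(w, k) = -4*k/210 = -2*k/105)
-K(p, z) = -(-2)*(-182)/105 = -1*52/15 = -52/15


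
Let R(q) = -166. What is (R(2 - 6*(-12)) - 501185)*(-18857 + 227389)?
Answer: -104547726732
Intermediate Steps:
(R(2 - 6*(-12)) - 501185)*(-18857 + 227389) = (-166 - 501185)*(-18857 + 227389) = -501351*208532 = -104547726732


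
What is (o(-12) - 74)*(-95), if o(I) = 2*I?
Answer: 9310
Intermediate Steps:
(o(-12) - 74)*(-95) = (2*(-12) - 74)*(-95) = (-24 - 74)*(-95) = -98*(-95) = 9310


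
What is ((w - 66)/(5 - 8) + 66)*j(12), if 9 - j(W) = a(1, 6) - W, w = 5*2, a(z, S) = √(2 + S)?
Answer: 1778 - 508*√2/3 ≈ 1538.5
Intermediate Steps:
w = 10
j(W) = 9 + W - 2*√2 (j(W) = 9 - (√(2 + 6) - W) = 9 - (√8 - W) = 9 - (2*√2 - W) = 9 - (-W + 2*√2) = 9 + (W - 2*√2) = 9 + W - 2*√2)
((w - 66)/(5 - 8) + 66)*j(12) = ((10 - 66)/(5 - 8) + 66)*(9 + 12 - 2*√2) = (-56/(-3) + 66)*(21 - 2*√2) = (-56*(-⅓) + 66)*(21 - 2*√2) = (56/3 + 66)*(21 - 2*√2) = 254*(21 - 2*√2)/3 = 1778 - 508*√2/3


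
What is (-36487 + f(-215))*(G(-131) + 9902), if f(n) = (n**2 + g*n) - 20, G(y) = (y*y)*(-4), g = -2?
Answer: -596113816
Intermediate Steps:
G(y) = -4*y**2 (G(y) = y**2*(-4) = -4*y**2)
f(n) = -20 + n**2 - 2*n (f(n) = (n**2 - 2*n) - 20 = -20 + n**2 - 2*n)
(-36487 + f(-215))*(G(-131) + 9902) = (-36487 + (-20 + (-215)**2 - 2*(-215)))*(-4*(-131)**2 + 9902) = (-36487 + (-20 + 46225 + 430))*(-4*17161 + 9902) = (-36487 + 46635)*(-68644 + 9902) = 10148*(-58742) = -596113816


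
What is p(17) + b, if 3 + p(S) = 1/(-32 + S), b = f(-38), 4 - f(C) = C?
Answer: 584/15 ≈ 38.933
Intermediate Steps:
f(C) = 4 - C
b = 42 (b = 4 - 1*(-38) = 4 + 38 = 42)
p(S) = -3 + 1/(-32 + S)
p(17) + b = (97 - 3*17)/(-32 + 17) + 42 = (97 - 51)/(-15) + 42 = -1/15*46 + 42 = -46/15 + 42 = 584/15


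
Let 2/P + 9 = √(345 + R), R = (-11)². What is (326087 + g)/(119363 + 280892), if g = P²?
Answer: 48334247763/59327797375 + 72*√466/59327797375 ≈ 0.81470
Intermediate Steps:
R = 121
P = 2/(-9 + √466) (P = 2/(-9 + √(345 + 121)) = 2/(-9 + √466) ≈ 0.15889)
g = (18/385 + 2*√466/385)² ≈ 0.025247
(326087 + g)/(119363 + 280892) = (326087 + 4/(9 - √466)²)/(119363 + 280892) = (326087 + 4/(9 - √466)²)/400255 = (326087 + 4/(9 - √466)²)*(1/400255) = 326087/400255 + 4/(400255*(9 - √466)²)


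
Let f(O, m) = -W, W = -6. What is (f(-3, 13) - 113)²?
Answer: 11449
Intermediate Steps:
f(O, m) = 6 (f(O, m) = -1*(-6) = 6)
(f(-3, 13) - 113)² = (6 - 113)² = (-107)² = 11449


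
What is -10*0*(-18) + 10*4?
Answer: 40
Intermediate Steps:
-10*0*(-18) + 10*4 = 0*(-18) + 40 = 0 + 40 = 40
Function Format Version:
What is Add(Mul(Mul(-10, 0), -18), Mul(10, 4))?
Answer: 40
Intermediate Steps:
Add(Mul(Mul(-10, 0), -18), Mul(10, 4)) = Add(Mul(0, -18), 40) = Add(0, 40) = 40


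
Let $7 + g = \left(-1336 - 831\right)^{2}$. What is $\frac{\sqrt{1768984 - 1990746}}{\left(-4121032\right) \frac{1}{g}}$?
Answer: $- \frac{2347941 i \sqrt{221762}}{2060516} \approx - 536.61 i$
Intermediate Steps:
$g = 4695882$ ($g = -7 + \left(-1336 - 831\right)^{2} = -7 + \left(-2167\right)^{2} = -7 + 4695889 = 4695882$)
$\frac{\sqrt{1768984 - 1990746}}{\left(-4121032\right) \frac{1}{g}} = \frac{\sqrt{1768984 - 1990746}}{\left(-4121032\right) \frac{1}{4695882}} = \frac{\sqrt{-221762}}{\left(-4121032\right) \frac{1}{4695882}} = \frac{i \sqrt{221762}}{- \frac{2060516}{2347941}} = i \sqrt{221762} \left(- \frac{2347941}{2060516}\right) = - \frac{2347941 i \sqrt{221762}}{2060516}$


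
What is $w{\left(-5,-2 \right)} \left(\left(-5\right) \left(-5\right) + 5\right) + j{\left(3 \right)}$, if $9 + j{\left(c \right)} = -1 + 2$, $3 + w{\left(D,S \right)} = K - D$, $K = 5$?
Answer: $202$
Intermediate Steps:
$w{\left(D,S \right)} = 2 - D$ ($w{\left(D,S \right)} = -3 - \left(-5 + D\right) = 2 - D$)
$j{\left(c \right)} = -8$ ($j{\left(c \right)} = -9 + \left(-1 + 2\right) = -9 + 1 = -8$)
$w{\left(-5,-2 \right)} \left(\left(-5\right) \left(-5\right) + 5\right) + j{\left(3 \right)} = \left(2 - -5\right) \left(\left(-5\right) \left(-5\right) + 5\right) - 8 = \left(2 + 5\right) \left(25 + 5\right) - 8 = 7 \cdot 30 - 8 = 210 - 8 = 202$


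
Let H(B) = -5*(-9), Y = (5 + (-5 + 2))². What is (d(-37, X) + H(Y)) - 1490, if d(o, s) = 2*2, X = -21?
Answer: -1441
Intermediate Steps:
Y = 4 (Y = (5 - 3)² = 2² = 4)
d(o, s) = 4
H(B) = 45
(d(-37, X) + H(Y)) - 1490 = (4 + 45) - 1490 = 49 - 1490 = -1441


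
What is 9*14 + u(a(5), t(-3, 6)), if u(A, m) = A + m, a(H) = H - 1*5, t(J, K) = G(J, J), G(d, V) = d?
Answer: 123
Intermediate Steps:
t(J, K) = J
a(H) = -5 + H (a(H) = H - 5 = -5 + H)
9*14 + u(a(5), t(-3, 6)) = 9*14 + ((-5 + 5) - 3) = 126 + (0 - 3) = 126 - 3 = 123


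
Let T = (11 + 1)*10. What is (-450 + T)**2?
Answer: 108900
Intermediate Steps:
T = 120 (T = 12*10 = 120)
(-450 + T)**2 = (-450 + 120)**2 = (-330)**2 = 108900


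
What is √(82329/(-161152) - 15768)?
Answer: I*√6398557949670/20144 ≈ 125.57*I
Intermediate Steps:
√(82329/(-161152) - 15768) = √(82329*(-1/161152) - 15768) = √(-82329/161152 - 15768) = √(-2541127065/161152) = I*√6398557949670/20144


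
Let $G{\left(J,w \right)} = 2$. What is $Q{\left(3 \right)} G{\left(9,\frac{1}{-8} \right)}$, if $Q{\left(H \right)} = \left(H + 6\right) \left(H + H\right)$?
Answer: $108$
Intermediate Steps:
$Q{\left(H \right)} = 2 H \left(6 + H\right)$ ($Q{\left(H \right)} = \left(6 + H\right) 2 H = 2 H \left(6 + H\right)$)
$Q{\left(3 \right)} G{\left(9,\frac{1}{-8} \right)} = 2 \cdot 3 \left(6 + 3\right) 2 = 2 \cdot 3 \cdot 9 \cdot 2 = 54 \cdot 2 = 108$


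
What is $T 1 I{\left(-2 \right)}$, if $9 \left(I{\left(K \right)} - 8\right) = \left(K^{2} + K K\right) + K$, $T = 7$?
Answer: $\frac{182}{3} \approx 60.667$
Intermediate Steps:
$I{\left(K \right)} = 8 + \frac{K}{9} + \frac{2 K^{2}}{9}$ ($I{\left(K \right)} = 8 + \frac{\left(K^{2} + K K\right) + K}{9} = 8 + \frac{\left(K^{2} + K^{2}\right) + K}{9} = 8 + \frac{2 K^{2} + K}{9} = 8 + \frac{K + 2 K^{2}}{9} = 8 + \left(\frac{K}{9} + \frac{2 K^{2}}{9}\right) = 8 + \frac{K}{9} + \frac{2 K^{2}}{9}$)
$T 1 I{\left(-2 \right)} = 7 \cdot 1 \left(8 + \frac{1}{9} \left(-2\right) + \frac{2 \left(-2\right)^{2}}{9}\right) = 7 \left(8 - \frac{2}{9} + \frac{2}{9} \cdot 4\right) = 7 \left(8 - \frac{2}{9} + \frac{8}{9}\right) = 7 \cdot \frac{26}{3} = \frac{182}{3}$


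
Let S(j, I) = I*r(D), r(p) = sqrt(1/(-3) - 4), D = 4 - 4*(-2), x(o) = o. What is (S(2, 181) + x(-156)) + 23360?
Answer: 23204 + 181*I*sqrt(39)/3 ≈ 23204.0 + 376.78*I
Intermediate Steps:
D = 12 (D = 4 + 8 = 12)
r(p) = I*sqrt(39)/3 (r(p) = sqrt(-1/3 - 4) = sqrt(-13/3) = I*sqrt(39)/3)
S(j, I) = I*I*sqrt(39)/3 (S(j, I) = I*(I*sqrt(39)/3) = I*I*sqrt(39)/3)
(S(2, 181) + x(-156)) + 23360 = ((1/3)*I*181*sqrt(39) - 156) + 23360 = (181*I*sqrt(39)/3 - 156) + 23360 = (-156 + 181*I*sqrt(39)/3) + 23360 = 23204 + 181*I*sqrt(39)/3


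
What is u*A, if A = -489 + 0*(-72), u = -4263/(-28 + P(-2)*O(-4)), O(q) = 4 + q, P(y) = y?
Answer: -297801/4 ≈ -74450.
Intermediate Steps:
u = 609/4 (u = -4263/(-28 - 2*(4 - 4)) = -4263/(-28 - 2*0) = -4263/(-28 + 0) = -4263/(-28) = -4263*(-1/28) = 609/4 ≈ 152.25)
A = -489 (A = -489 + 0 = -489)
u*A = (609/4)*(-489) = -297801/4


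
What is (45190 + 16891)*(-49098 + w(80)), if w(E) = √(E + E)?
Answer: -3048052938 + 248324*√10 ≈ -3.0473e+9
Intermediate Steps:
w(E) = √2*√E (w(E) = √(2*E) = √2*√E)
(45190 + 16891)*(-49098 + w(80)) = (45190 + 16891)*(-49098 + √2*√80) = 62081*(-49098 + √2*(4*√5)) = 62081*(-49098 + 4*√10) = -3048052938 + 248324*√10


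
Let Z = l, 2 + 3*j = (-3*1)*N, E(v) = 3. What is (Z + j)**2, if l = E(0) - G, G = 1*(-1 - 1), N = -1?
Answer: 256/9 ≈ 28.444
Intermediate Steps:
G = -2 (G = 1*(-2) = -2)
j = 1/3 (j = -2/3 + (-3*1*(-1))/3 = -2/3 + (-3*(-1))/3 = -2/3 + (1/3)*3 = -2/3 + 1 = 1/3 ≈ 0.33333)
l = 5 (l = 3 - 1*(-2) = 3 + 2 = 5)
Z = 5
(Z + j)**2 = (5 + 1/3)**2 = (16/3)**2 = 256/9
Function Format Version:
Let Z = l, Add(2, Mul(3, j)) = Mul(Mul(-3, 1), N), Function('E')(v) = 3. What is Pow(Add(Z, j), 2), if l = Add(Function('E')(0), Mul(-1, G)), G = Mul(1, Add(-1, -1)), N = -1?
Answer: Rational(256, 9) ≈ 28.444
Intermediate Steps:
G = -2 (G = Mul(1, -2) = -2)
j = Rational(1, 3) (j = Add(Rational(-2, 3), Mul(Rational(1, 3), Mul(Mul(-3, 1), -1))) = Add(Rational(-2, 3), Mul(Rational(1, 3), Mul(-3, -1))) = Add(Rational(-2, 3), Mul(Rational(1, 3), 3)) = Add(Rational(-2, 3), 1) = Rational(1, 3) ≈ 0.33333)
l = 5 (l = Add(3, Mul(-1, -2)) = Add(3, 2) = 5)
Z = 5
Pow(Add(Z, j), 2) = Pow(Add(5, Rational(1, 3)), 2) = Pow(Rational(16, 3), 2) = Rational(256, 9)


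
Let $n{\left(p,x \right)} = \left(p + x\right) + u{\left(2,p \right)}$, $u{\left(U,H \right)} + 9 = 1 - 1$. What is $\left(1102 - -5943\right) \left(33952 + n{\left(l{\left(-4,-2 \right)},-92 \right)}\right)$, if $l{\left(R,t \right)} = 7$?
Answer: $238529610$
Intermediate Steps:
$u{\left(U,H \right)} = -9$ ($u{\left(U,H \right)} = -9 + \left(1 - 1\right) = -9 + 0 = -9$)
$n{\left(p,x \right)} = -9 + p + x$ ($n{\left(p,x \right)} = \left(p + x\right) - 9 = -9 + p + x$)
$\left(1102 - -5943\right) \left(33952 + n{\left(l{\left(-4,-2 \right)},-92 \right)}\right) = \left(1102 - -5943\right) \left(33952 - 94\right) = \left(1102 + \left(-3754 + 9697\right)\right) \left(33952 - 94\right) = \left(1102 + 5943\right) 33858 = 7045 \cdot 33858 = 238529610$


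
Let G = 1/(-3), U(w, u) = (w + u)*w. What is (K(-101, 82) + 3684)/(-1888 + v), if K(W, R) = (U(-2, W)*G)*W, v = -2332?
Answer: -15929/6330 ≈ -2.5164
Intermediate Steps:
U(w, u) = w*(u + w) (U(w, u) = (u + w)*w = w*(u + w))
G = -⅓ ≈ -0.33333
K(W, R) = W*(-4/3 + 2*W/3) (K(W, R) = (-2*(W - 2)*(-⅓))*W = (-2*(-2 + W)*(-⅓))*W = ((4 - 2*W)*(-⅓))*W = (-4/3 + 2*W/3)*W = W*(-4/3 + 2*W/3))
(K(-101, 82) + 3684)/(-1888 + v) = ((⅔)*(-101)*(-2 - 101) + 3684)/(-1888 - 2332) = ((⅔)*(-101)*(-103) + 3684)/(-4220) = (20806/3 + 3684)*(-1/4220) = (31858/3)*(-1/4220) = -15929/6330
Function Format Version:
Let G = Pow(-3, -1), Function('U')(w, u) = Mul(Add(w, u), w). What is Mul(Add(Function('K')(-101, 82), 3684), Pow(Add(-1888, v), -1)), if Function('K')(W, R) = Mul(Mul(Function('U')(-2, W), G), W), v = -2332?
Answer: Rational(-15929, 6330) ≈ -2.5164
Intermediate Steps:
Function('U')(w, u) = Mul(w, Add(u, w)) (Function('U')(w, u) = Mul(Add(u, w), w) = Mul(w, Add(u, w)))
G = Rational(-1, 3) ≈ -0.33333
Function('K')(W, R) = Mul(W, Add(Rational(-4, 3), Mul(Rational(2, 3), W))) (Function('K')(W, R) = Mul(Mul(Mul(-2, Add(W, -2)), Rational(-1, 3)), W) = Mul(Mul(Mul(-2, Add(-2, W)), Rational(-1, 3)), W) = Mul(Mul(Add(4, Mul(-2, W)), Rational(-1, 3)), W) = Mul(Add(Rational(-4, 3), Mul(Rational(2, 3), W)), W) = Mul(W, Add(Rational(-4, 3), Mul(Rational(2, 3), W))))
Mul(Add(Function('K')(-101, 82), 3684), Pow(Add(-1888, v), -1)) = Mul(Add(Mul(Rational(2, 3), -101, Add(-2, -101)), 3684), Pow(Add(-1888, -2332), -1)) = Mul(Add(Mul(Rational(2, 3), -101, -103), 3684), Pow(-4220, -1)) = Mul(Add(Rational(20806, 3), 3684), Rational(-1, 4220)) = Mul(Rational(31858, 3), Rational(-1, 4220)) = Rational(-15929, 6330)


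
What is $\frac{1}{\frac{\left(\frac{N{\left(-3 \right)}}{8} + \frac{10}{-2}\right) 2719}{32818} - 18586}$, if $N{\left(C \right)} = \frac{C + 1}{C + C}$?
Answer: $- \frac{787632}{14639251913} \approx -5.3803 \cdot 10^{-5}$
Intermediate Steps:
$N{\left(C \right)} = \frac{1 + C}{2 C}$
$\frac{1}{\frac{\left(\frac{N{\left(-3 \right)}}{8} + \frac{10}{-2}\right) 2719}{32818} - 18586} = \frac{1}{\frac{\left(\frac{\frac{1}{2} \frac{1}{-3} \left(1 - 3\right)}{8} + \frac{10}{-2}\right) 2719}{32818} - 18586} = \frac{1}{\left(\frac{1}{2} \left(- \frac{1}{3}\right) \left(-2\right) \frac{1}{8} + 10 \left(- \frac{1}{2}\right)\right) 2719 \cdot \frac{1}{32818} - 18586} = \frac{1}{\left(\frac{1}{3} \cdot \frac{1}{8} - 5\right) 2719 \cdot \frac{1}{32818} - 18586} = \frac{1}{\left(\frac{1}{24} - 5\right) 2719 \cdot \frac{1}{32818} - 18586} = \frac{1}{\left(- \frac{119}{24}\right) 2719 \cdot \frac{1}{32818} - 18586} = \frac{1}{\left(- \frac{323561}{24}\right) \frac{1}{32818} - 18586} = \frac{1}{- \frac{323561}{787632} - 18586} = \frac{1}{- \frac{14639251913}{787632}} = - \frac{787632}{14639251913}$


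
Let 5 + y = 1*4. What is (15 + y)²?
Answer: 196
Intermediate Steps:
y = -1 (y = -5 + 1*4 = -5 + 4 = -1)
(15 + y)² = (15 - 1)² = 14² = 196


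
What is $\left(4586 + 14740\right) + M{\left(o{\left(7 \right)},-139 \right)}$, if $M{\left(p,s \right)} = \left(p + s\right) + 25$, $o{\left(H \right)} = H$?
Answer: $19219$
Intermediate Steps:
$M{\left(p,s \right)} = 25 + p + s$
$\left(4586 + 14740\right) + M{\left(o{\left(7 \right)},-139 \right)} = \left(4586 + 14740\right) + \left(25 + 7 - 139\right) = 19326 - 107 = 19219$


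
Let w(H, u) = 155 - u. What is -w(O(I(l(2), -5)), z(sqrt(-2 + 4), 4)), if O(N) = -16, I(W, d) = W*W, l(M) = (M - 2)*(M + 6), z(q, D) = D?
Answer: -151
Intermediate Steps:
l(M) = (-2 + M)*(6 + M)
I(W, d) = W**2
-w(O(I(l(2), -5)), z(sqrt(-2 + 4), 4)) = -(155 - 1*4) = -(155 - 4) = -1*151 = -151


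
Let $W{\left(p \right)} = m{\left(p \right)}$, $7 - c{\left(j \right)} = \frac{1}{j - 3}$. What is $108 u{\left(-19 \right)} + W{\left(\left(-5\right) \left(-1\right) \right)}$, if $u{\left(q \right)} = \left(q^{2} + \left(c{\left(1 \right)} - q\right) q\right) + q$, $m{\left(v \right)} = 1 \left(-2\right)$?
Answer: $-17444$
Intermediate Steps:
$c{\left(j \right)} = 7 - \frac{1}{-3 + j}$ ($c{\left(j \right)} = 7 - \frac{1}{j - 3} = 7 - \frac{1}{-3 + j}$)
$m{\left(v \right)} = -2$
$W{\left(p \right)} = -2$
$u{\left(q \right)} = q + q^{2} + q \left(\frac{15}{2} - q\right)$ ($u{\left(q \right)} = \left(q^{2} + \left(\frac{-22 + 7 \cdot 1}{-3 + 1} - q\right) q\right) + q = \left(q^{2} + \left(\frac{-22 + 7}{-2} - q\right) q\right) + q = \left(q^{2} + \left(\left(- \frac{1}{2}\right) \left(-15\right) - q\right) q\right) + q = \left(q^{2} + \left(\frac{15}{2} - q\right) q\right) + q = \left(q^{2} + q \left(\frac{15}{2} - q\right)\right) + q = q + q^{2} + q \left(\frac{15}{2} - q\right)$)
$108 u{\left(-19 \right)} + W{\left(\left(-5\right) \left(-1\right) \right)} = 108 \cdot \frac{17}{2} \left(-19\right) - 2 = 108 \left(- \frac{323}{2}\right) - 2 = -17442 - 2 = -17444$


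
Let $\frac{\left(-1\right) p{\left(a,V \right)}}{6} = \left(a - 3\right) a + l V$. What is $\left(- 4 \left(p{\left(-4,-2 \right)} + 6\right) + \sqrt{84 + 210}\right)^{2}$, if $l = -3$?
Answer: $627558 + 11088 \sqrt{6} \approx 6.5472 \cdot 10^{5}$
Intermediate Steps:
$p{\left(a,V \right)} = 18 V - 6 a \left(-3 + a\right)$ ($p{\left(a,V \right)} = - 6 \left(\left(a - 3\right) a - 3 V\right) = - 6 \left(\left(-3 + a\right) a - 3 V\right) = - 6 \left(a \left(-3 + a\right) - 3 V\right) = - 6 \left(- 3 V + a \left(-3 + a\right)\right) = 18 V - 6 a \left(-3 + a\right)$)
$\left(- 4 \left(p{\left(-4,-2 \right)} + 6\right) + \sqrt{84 + 210}\right)^{2} = \left(- 4 \left(\left(- 6 \left(-4\right)^{2} + 18 \left(-2\right) + 18 \left(-4\right)\right) + 6\right) + \sqrt{84 + 210}\right)^{2} = \left(- 4 \left(\left(\left(-6\right) 16 - 36 - 72\right) + 6\right) + \sqrt{294}\right)^{2} = \left(- 4 \left(\left(-96 - 36 - 72\right) + 6\right) + 7 \sqrt{6}\right)^{2} = \left(- 4 \left(-204 + 6\right) + 7 \sqrt{6}\right)^{2} = \left(\left(-4\right) \left(-198\right) + 7 \sqrt{6}\right)^{2} = \left(792 + 7 \sqrt{6}\right)^{2}$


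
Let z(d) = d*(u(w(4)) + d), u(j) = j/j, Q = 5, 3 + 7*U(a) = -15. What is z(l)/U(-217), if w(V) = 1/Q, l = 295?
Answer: -305620/9 ≈ -33958.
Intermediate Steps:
U(a) = -18/7 (U(a) = -3/7 + (⅐)*(-15) = -3/7 - 15/7 = -18/7)
w(V) = ⅕ (w(V) = 1/5 = ⅕)
u(j) = 1
z(d) = d*(1 + d)
z(l)/U(-217) = (295*(1 + 295))/(-18/7) = (295*296)*(-7/18) = 87320*(-7/18) = -305620/9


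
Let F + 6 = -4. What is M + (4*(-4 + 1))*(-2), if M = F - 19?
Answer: -5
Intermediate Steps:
F = -10 (F = -6 - 4 = -10)
M = -29 (M = -10 - 19 = -29)
M + (4*(-4 + 1))*(-2) = -29 + (4*(-4 + 1))*(-2) = -29 + (4*(-3))*(-2) = -29 - 12*(-2) = -29 + 24 = -5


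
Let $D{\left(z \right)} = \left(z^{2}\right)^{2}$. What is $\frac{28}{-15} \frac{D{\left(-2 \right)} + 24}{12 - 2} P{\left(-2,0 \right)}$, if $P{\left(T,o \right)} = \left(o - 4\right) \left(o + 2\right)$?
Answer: $\frac{896}{15} \approx 59.733$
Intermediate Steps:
$D{\left(z \right)} = z^{4}$
$P{\left(T,o \right)} = \left(-4 + o\right) \left(2 + o\right)$
$\frac{28}{-15} \frac{D{\left(-2 \right)} + 24}{12 - 2} P{\left(-2,0 \right)} = \frac{28}{-15} \frac{\left(-2\right)^{4} + 24}{12 - 2} \left(-8 + 0^{2} - 0\right) = 28 \left(- \frac{1}{15}\right) \frac{16 + 24}{10} \left(-8 + 0 + 0\right) = - \frac{28 \cdot 40 \cdot \frac{1}{10}}{15} \left(-8\right) = \left(- \frac{28}{15}\right) 4 \left(-8\right) = \left(- \frac{112}{15}\right) \left(-8\right) = \frac{896}{15}$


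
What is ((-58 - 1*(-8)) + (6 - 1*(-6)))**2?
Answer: 1444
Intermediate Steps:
((-58 - 1*(-8)) + (6 - 1*(-6)))**2 = ((-58 + 8) + (6 + 6))**2 = (-50 + 12)**2 = (-38)**2 = 1444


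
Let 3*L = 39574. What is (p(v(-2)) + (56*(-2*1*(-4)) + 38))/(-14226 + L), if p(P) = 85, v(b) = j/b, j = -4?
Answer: -1713/3104 ≈ -0.55187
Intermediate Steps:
L = 39574/3 (L = (⅓)*39574 = 39574/3 ≈ 13191.)
v(b) = -4/b
(p(v(-2)) + (56*(-2*1*(-4)) + 38))/(-14226 + L) = (85 + (56*(-2*1*(-4)) + 38))/(-14226 + 39574/3) = (85 + (56*(-2*(-4)) + 38))/(-3104/3) = (85 + (56*8 + 38))*(-3/3104) = (85 + (448 + 38))*(-3/3104) = (85 + 486)*(-3/3104) = 571*(-3/3104) = -1713/3104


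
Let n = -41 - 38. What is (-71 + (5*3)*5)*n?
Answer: -316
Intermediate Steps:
n = -79
(-71 + (5*3)*5)*n = (-71 + (5*3)*5)*(-79) = (-71 + 15*5)*(-79) = (-71 + 75)*(-79) = 4*(-79) = -316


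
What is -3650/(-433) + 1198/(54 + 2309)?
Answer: 9143684/1023179 ≈ 8.9365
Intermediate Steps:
-3650/(-433) + 1198/(54 + 2309) = -3650*(-1/433) + 1198/2363 = 3650/433 + 1198*(1/2363) = 3650/433 + 1198/2363 = 9143684/1023179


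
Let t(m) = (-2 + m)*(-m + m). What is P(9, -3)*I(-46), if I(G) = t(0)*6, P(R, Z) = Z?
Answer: 0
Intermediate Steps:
t(m) = 0 (t(m) = (-2 + m)*0 = 0)
I(G) = 0 (I(G) = 0*6 = 0)
P(9, -3)*I(-46) = -3*0 = 0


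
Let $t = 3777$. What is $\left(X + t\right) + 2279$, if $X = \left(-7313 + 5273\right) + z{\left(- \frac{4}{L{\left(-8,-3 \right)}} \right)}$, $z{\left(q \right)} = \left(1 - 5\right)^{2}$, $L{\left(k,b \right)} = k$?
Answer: $4032$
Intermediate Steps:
$z{\left(q \right)} = 16$ ($z{\left(q \right)} = \left(-4\right)^{2} = 16$)
$X = -2024$ ($X = \left(-7313 + 5273\right) + 16 = -2040 + 16 = -2024$)
$\left(X + t\right) + 2279 = \left(-2024 + 3777\right) + 2279 = 1753 + 2279 = 4032$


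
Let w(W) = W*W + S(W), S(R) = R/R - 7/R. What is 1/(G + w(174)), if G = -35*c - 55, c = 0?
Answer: 174/5258621 ≈ 3.3088e-5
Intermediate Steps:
S(R) = 1 - 7/R
w(W) = W² + (-7 + W)/W (w(W) = W*W + (-7 + W)/W = W² + (-7 + W)/W)
G = -55 (G = -35*0 - 55 = 0 - 55 = -55)
1/(G + w(174)) = 1/(-55 + (-7 + 174 + 174³)/174) = 1/(-55 + (-7 + 174 + 5268024)/174) = 1/(-55 + (1/174)*5268191) = 1/(-55 + 5268191/174) = 1/(5258621/174) = 174/5258621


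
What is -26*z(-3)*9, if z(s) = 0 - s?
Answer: -702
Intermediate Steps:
z(s) = -s
-26*z(-3)*9 = -(-26)*(-3)*9 = -26*3*9 = -78*9 = -702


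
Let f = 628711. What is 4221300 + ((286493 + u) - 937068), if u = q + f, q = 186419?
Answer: 4385855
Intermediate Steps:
u = 815130 (u = 186419 + 628711 = 815130)
4221300 + ((286493 + u) - 937068) = 4221300 + ((286493 + 815130) - 937068) = 4221300 + (1101623 - 937068) = 4221300 + 164555 = 4385855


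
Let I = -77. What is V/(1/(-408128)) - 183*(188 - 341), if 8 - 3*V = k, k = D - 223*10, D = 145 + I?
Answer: -885553763/3 ≈ -2.9518e+8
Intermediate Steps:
D = 68 (D = 145 - 77 = 68)
k = -2162 (k = 68 - 223*10 = 68 - 2230 = -2162)
V = 2170/3 (V = 8/3 - 1/3*(-2162) = 8/3 + 2162/3 = 2170/3 ≈ 723.33)
V/(1/(-408128)) - 183*(188 - 341) = 2170/(3*(1/(-408128))) - 183*(188 - 341) = 2170/(3*(-1/408128)) - 183*(-153) = (2170/3)*(-408128) - 1*(-27999) = -885637760/3 + 27999 = -885553763/3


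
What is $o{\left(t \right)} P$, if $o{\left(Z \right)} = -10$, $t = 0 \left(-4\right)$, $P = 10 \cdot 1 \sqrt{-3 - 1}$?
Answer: $- 200 i \approx - 200.0 i$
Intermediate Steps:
$P = 20 i$ ($P = 10 \sqrt{-4} = 10 \cdot 2 i = 20 i \approx 20.0 i$)
$t = 0$
$o{\left(t \right)} P = - 10 \cdot 20 i = - 200 i$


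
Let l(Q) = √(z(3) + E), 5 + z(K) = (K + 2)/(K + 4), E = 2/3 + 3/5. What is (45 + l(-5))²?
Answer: (4725 + I*√33285)²/11025 ≈ 2022.0 + 156.38*I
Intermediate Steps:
E = 19/15 (E = 2*(⅓) + 3*(⅕) = ⅔ + ⅗ = 19/15 ≈ 1.2667)
z(K) = -5 + (2 + K)/(4 + K) (z(K) = -5 + (K + 2)/(K + 4) = -5 + (2 + K)/(4 + K))
l(Q) = I*√33285/105 (l(Q) = √(2*(-9 - 2*3)/(4 + 3) + 19/15) = √(2*(-9 - 6)/7 + 19/15) = √(2*(⅐)*(-15) + 19/15) = √(-30/7 + 19/15) = √(-317/105) = I*√33285/105)
(45 + l(-5))² = (45 + I*√33285/105)²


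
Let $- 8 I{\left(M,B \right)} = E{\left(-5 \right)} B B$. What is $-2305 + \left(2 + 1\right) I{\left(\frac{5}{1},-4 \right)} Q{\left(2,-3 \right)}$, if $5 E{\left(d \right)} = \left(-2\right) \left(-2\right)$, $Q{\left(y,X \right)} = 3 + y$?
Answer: $-2329$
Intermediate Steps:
$E{\left(d \right)} = \frac{4}{5}$ ($E{\left(d \right)} = \frac{\left(-2\right) \left(-2\right)}{5} = \frac{1}{5} \cdot 4 = \frac{4}{5}$)
$I{\left(M,B \right)} = - \frac{B^{2}}{10}$ ($I{\left(M,B \right)} = - \frac{\frac{4 B}{5} B}{8} = - \frac{\frac{4}{5} B^{2}}{8} = - \frac{B^{2}}{10}$)
$-2305 + \left(2 + 1\right) I{\left(\frac{5}{1},-4 \right)} Q{\left(2,-3 \right)} = -2305 + \left(2 + 1\right) \left(- \frac{\left(-4\right)^{2}}{10}\right) \left(3 + 2\right) = -2305 + 3 \left(\left(- \frac{1}{10}\right) 16\right) 5 = -2305 + 3 \left(- \frac{8}{5}\right) 5 = -2305 - 24 = -2329$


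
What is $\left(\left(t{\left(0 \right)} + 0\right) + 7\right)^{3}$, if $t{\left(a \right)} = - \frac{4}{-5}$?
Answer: $\frac{59319}{125} \approx 474.55$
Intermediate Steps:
$t{\left(a \right)} = \frac{4}{5}$ ($t{\left(a \right)} = \left(-4\right) \left(- \frac{1}{5}\right) = \frac{4}{5}$)
$\left(\left(t{\left(0 \right)} + 0\right) + 7\right)^{3} = \left(\left(\frac{4}{5} + 0\right) + 7\right)^{3} = \left(\frac{4}{5} + 7\right)^{3} = \left(\frac{39}{5}\right)^{3} = \frac{59319}{125}$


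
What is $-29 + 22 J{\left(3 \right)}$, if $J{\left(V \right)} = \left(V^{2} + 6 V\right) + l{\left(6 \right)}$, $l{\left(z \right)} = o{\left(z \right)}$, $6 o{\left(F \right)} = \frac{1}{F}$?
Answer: $\frac{10181}{18} \approx 565.61$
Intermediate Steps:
$o{\left(F \right)} = \frac{1}{6 F}$
$l{\left(z \right)} = \frac{1}{6 z}$
$J{\left(V \right)} = \frac{1}{36} + V^{2} + 6 V$ ($J{\left(V \right)} = \left(V^{2} + 6 V\right) + \frac{1}{6 \cdot 6} = \left(V^{2} + 6 V\right) + \frac{1}{6} \cdot \frac{1}{6} = \left(V^{2} + 6 V\right) + \frac{1}{36} = \frac{1}{36} + V^{2} + 6 V$)
$-29 + 22 J{\left(3 \right)} = -29 + 22 \left(\frac{1}{36} + 3^{2} + 6 \cdot 3\right) = -29 + 22 \left(\frac{1}{36} + 9 + 18\right) = -29 + 22 \cdot \frac{973}{36} = -29 + \frac{10703}{18} = \frac{10181}{18}$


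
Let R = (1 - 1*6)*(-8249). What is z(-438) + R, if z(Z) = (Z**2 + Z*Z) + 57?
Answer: 424990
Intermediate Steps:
z(Z) = 57 + 2*Z**2 (z(Z) = (Z**2 + Z**2) + 57 = 2*Z**2 + 57 = 57 + 2*Z**2)
R = 41245 (R = (1 - 6)*(-8249) = -5*(-8249) = 41245)
z(-438) + R = (57 + 2*(-438)**2) + 41245 = (57 + 2*191844) + 41245 = (57 + 383688) + 41245 = 383745 + 41245 = 424990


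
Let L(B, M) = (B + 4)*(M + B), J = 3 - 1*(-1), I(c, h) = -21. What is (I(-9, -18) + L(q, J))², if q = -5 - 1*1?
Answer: 289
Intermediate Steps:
q = -6 (q = -5 - 1 = -6)
J = 4 (J = 3 + 1 = 4)
L(B, M) = (4 + B)*(B + M)
(I(-9, -18) + L(q, J))² = (-21 + ((-6)² + 4*(-6) + 4*4 - 6*4))² = (-21 + (36 - 24 + 16 - 24))² = (-21 + 4)² = (-17)² = 289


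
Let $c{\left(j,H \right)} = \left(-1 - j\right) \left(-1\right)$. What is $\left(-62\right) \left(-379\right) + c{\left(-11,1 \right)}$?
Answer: $23488$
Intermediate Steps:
$c{\left(j,H \right)} = 1 + j$
$\left(-62\right) \left(-379\right) + c{\left(-11,1 \right)} = \left(-62\right) \left(-379\right) + \left(1 - 11\right) = 23498 - 10 = 23488$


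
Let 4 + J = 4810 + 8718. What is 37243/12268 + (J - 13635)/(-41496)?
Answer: 128899773/42422744 ≈ 3.0385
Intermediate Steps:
J = 13524 (J = -4 + (4810 + 8718) = -4 + 13528 = 13524)
37243/12268 + (J - 13635)/(-41496) = 37243/12268 + (13524 - 13635)/(-41496) = 37243*(1/12268) - 111*(-1/41496) = 37243/12268 + 37/13832 = 128899773/42422744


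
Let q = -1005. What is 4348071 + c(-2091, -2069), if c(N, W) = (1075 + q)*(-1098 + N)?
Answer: 4124841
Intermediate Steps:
c(N, W) = -76860 + 70*N (c(N, W) = (1075 - 1005)*(-1098 + N) = 70*(-1098 + N) = -76860 + 70*N)
4348071 + c(-2091, -2069) = 4348071 + (-76860 + 70*(-2091)) = 4348071 + (-76860 - 146370) = 4348071 - 223230 = 4124841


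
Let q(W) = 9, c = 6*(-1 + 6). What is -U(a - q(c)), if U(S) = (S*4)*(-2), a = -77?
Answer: -688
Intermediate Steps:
c = 30 (c = 6*5 = 30)
U(S) = -8*S (U(S) = (4*S)*(-2) = -8*S)
-U(a - q(c)) = -(-8)*(-77 - 1*9) = -(-8)*(-77 - 9) = -(-8)*(-86) = -1*688 = -688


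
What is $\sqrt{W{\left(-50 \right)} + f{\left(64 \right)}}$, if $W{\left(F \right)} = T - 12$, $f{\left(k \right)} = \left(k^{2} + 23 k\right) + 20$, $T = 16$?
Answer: $2 \sqrt{1398} \approx 74.78$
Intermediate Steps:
$f{\left(k \right)} = 20 + k^{2} + 23 k$
$W{\left(F \right)} = 4$ ($W{\left(F \right)} = 16 - 12 = 4$)
$\sqrt{W{\left(-50 \right)} + f{\left(64 \right)}} = \sqrt{4 + \left(20 + 64^{2} + 23 \cdot 64\right)} = \sqrt{4 + \left(20 + 4096 + 1472\right)} = \sqrt{4 + 5588} = \sqrt{5592} = 2 \sqrt{1398}$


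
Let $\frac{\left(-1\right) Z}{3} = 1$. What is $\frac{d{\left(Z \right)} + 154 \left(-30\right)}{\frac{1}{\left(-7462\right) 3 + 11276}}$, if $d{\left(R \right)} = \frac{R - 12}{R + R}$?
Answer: $51300425$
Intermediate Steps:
$Z = -3$ ($Z = \left(-3\right) 1 = -3$)
$d{\left(R \right)} = \frac{-12 + R}{2 R}$
$\frac{d{\left(Z \right)} + 154 \left(-30\right)}{\frac{1}{\left(-7462\right) 3 + 11276}} = \frac{\frac{-12 - 3}{2 \left(-3\right)} + 154 \left(-30\right)}{\frac{1}{\left(-7462\right) 3 + 11276}} = \frac{\frac{1}{2} \left(- \frac{1}{3}\right) \left(-15\right) - 4620}{\frac{1}{-22386 + 11276}} = \frac{\frac{5}{2} - 4620}{\frac{1}{-11110}} = - \frac{9235}{2 \left(- \frac{1}{11110}\right)} = \left(- \frac{9235}{2}\right) \left(-11110\right) = 51300425$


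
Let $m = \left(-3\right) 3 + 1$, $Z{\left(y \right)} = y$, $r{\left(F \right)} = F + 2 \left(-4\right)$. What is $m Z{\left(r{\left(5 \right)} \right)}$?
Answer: $24$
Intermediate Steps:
$r{\left(F \right)} = -8 + F$ ($r{\left(F \right)} = F - 8 = -8 + F$)
$m = -8$ ($m = -9 + 1 = -8$)
$m Z{\left(r{\left(5 \right)} \right)} = - 8 \left(-8 + 5\right) = \left(-8\right) \left(-3\right) = 24$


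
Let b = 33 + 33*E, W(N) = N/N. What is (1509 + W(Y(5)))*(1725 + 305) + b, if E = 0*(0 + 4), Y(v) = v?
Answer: 3065333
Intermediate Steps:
E = 0 (E = 0*4 = 0)
W(N) = 1
b = 33 (b = 33 + 33*0 = 33 + 0 = 33)
(1509 + W(Y(5)))*(1725 + 305) + b = (1509 + 1)*(1725 + 305) + 33 = 1510*2030 + 33 = 3065300 + 33 = 3065333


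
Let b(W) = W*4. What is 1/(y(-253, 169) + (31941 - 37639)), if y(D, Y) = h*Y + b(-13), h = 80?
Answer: 1/7770 ≈ 0.00012870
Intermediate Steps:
b(W) = 4*W
y(D, Y) = -52 + 80*Y (y(D, Y) = 80*Y + 4*(-13) = 80*Y - 52 = -52 + 80*Y)
1/(y(-253, 169) + (31941 - 37639)) = 1/((-52 + 80*169) + (31941 - 37639)) = 1/((-52 + 13520) - 5698) = 1/(13468 - 5698) = 1/7770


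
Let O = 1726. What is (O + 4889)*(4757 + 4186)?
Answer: 59157945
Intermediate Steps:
(O + 4889)*(4757 + 4186) = (1726 + 4889)*(4757 + 4186) = 6615*8943 = 59157945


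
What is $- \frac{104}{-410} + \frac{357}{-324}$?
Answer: $- \frac{18779}{22140} \approx -0.84819$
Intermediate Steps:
$- \frac{104}{-410} + \frac{357}{-324} = \left(-104\right) \left(- \frac{1}{410}\right) + 357 \left(- \frac{1}{324}\right) = \frac{52}{205} - \frac{119}{108} = - \frac{18779}{22140}$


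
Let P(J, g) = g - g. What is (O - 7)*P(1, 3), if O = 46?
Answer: 0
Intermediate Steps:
P(J, g) = 0
(O - 7)*P(1, 3) = (46 - 7)*0 = 39*0 = 0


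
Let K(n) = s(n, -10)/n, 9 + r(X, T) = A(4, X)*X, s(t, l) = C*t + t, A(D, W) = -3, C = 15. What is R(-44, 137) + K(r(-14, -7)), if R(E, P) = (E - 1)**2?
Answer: 2041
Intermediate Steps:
s(t, l) = 16*t (s(t, l) = 15*t + t = 16*t)
R(E, P) = (-1 + E)**2
r(X, T) = -9 - 3*X
K(n) = 16 (K(n) = (16*n)/n = 16)
R(-44, 137) + K(r(-14, -7)) = (-1 - 44)**2 + 16 = (-45)**2 + 16 = 2025 + 16 = 2041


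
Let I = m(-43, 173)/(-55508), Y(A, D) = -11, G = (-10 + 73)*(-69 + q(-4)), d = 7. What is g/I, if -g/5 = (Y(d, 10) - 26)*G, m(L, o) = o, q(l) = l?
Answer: 47227039020/173 ≈ 2.7299e+8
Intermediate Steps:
G = -4599 (G = (-10 + 73)*(-69 - 4) = 63*(-73) = -4599)
I = -173/55508 (I = 173/(-55508) = 173*(-1/55508) = -173/55508 ≈ -0.0031167)
g = -850815 (g = -5*(-11 - 26)*(-4599) = -(-185)*(-4599) = -5*170163 = -850815)
g/I = -850815/(-173/55508) = -850815*(-55508/173) = 47227039020/173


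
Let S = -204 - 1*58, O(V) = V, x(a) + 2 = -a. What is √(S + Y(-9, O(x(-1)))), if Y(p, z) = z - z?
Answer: I*√262 ≈ 16.186*I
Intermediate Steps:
x(a) = -2 - a
Y(p, z) = 0
S = -262 (S = -204 - 58 = -262)
√(S + Y(-9, O(x(-1)))) = √(-262 + 0) = √(-262) = I*√262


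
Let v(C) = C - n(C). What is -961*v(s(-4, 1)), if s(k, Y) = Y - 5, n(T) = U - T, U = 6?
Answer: 13454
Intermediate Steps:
n(T) = 6 - T
s(k, Y) = -5 + Y
v(C) = -6 + 2*C (v(C) = C - (6 - C) = C + (-6 + C) = -6 + 2*C)
-961*v(s(-4, 1)) = -961*(-6 + 2*(-5 + 1)) = -961*(-6 + 2*(-4)) = -961*(-6 - 8) = -961*(-14) = 13454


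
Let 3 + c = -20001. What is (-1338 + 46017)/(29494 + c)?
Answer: 44679/9490 ≈ 4.7080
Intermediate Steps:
c = -20004 (c = -3 - 20001 = -20004)
(-1338 + 46017)/(29494 + c) = (-1338 + 46017)/(29494 - 20004) = 44679/9490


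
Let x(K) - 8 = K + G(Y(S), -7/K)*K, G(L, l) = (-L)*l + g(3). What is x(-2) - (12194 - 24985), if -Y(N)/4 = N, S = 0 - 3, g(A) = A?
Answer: 12875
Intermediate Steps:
S = -3
Y(N) = -4*N
G(L, l) = 3 - L*l (G(L, l) = (-L)*l + 3 = -L*l + 3 = 3 - L*l)
x(K) = 8 + K + K*(3 + 84/K) (x(K) = 8 + (K + (3 - (-4*(-3))*(-7/K))*K) = 8 + (K + (3 - 1*12*(-7/K))*K) = 8 + (K + (3 + 84/K)*K) = 8 + (K + K*(3 + 84/K)) = 8 + K + K*(3 + 84/K))
x(-2) - (12194 - 24985) = (92 + 4*(-2)) - (12194 - 24985) = (92 - 8) - 1*(-12791) = 84 + 12791 = 12875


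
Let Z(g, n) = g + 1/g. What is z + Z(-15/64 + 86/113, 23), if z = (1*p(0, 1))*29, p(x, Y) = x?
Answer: 66810305/27546688 ≈ 2.4253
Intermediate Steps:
z = 0 (z = (1*0)*29 = 0*29 = 0)
z + Z(-15/64 + 86/113, 23) = 0 + ((-15/64 + 86/113) + 1/(-15/64 + 86/113)) = 0 + (3809/7232 + 1/(3809/7232)) = 0 + (3809/7232 + 7232/3809) = 0 + 66810305/27546688 = 66810305/27546688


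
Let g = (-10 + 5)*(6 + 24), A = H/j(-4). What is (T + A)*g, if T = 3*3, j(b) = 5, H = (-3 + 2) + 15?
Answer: -1770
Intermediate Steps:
H = 14 (H = -1 + 15 = 14)
A = 14/5 ≈ 2.8000
T = 9
g = -150 (g = -5*30 = -150)
(T + A)*g = (9 + 14/5)*(-150) = (59/5)*(-150) = -1770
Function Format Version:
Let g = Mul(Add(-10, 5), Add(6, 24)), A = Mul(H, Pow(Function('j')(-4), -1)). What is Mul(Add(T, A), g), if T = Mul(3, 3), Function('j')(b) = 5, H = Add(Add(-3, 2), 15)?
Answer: -1770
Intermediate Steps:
H = 14 (H = Add(-1, 15) = 14)
A = Rational(14, 5) (A = Mul(14, Pow(5, -1)) = Mul(14, Rational(1, 5)) = Rational(14, 5) ≈ 2.8000)
T = 9
g = -150 (g = Mul(-5, 30) = -150)
Mul(Add(T, A), g) = Mul(Add(9, Rational(14, 5)), -150) = Mul(Rational(59, 5), -150) = -1770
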